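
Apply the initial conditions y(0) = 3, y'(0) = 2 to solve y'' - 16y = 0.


Characteristic roots of r² - 16 = 0 are 4, -4.
General solution y = c₁ e^(4x) + c₂ e^(-4x).
Apply y(0) = 3: c₁ + c₂ = 3. Apply y'(0) = 2: 4 c₁ - 4 c₂ = 2.
Solve: c₁ = 7/4, c₂ = 5/4.
Particular solution: y = (7/4)e^(4x) + (5/4)e^(-4x).


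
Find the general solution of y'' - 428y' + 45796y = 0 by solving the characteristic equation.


Characteristic equation: r² - 428r + 45796 = 0, i.e. (r - 214)² = 0.
Repeated root r = 214; include an x factor for the second linearly independent solution.
General solution: y = (C₁ + C₂x)e^(214x).


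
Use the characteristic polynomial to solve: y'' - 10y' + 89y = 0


Characteristic equation: r² - 10r + 89 = 0.
Discriminant is negative; roots r = 5 ± 8i (complex conjugate pair).
General solution uses e^(α x)(C₁ cos(β x) + C₂ sin(β x)): y = e^(5x)(C₁cos(8x) + C₂sin(8x)).


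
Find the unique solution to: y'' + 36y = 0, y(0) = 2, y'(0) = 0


Characteristic roots of r² + 36 = 0 are ±6i, so y = C₁cos(6x) + C₂sin(6x).
Apply y(0) = 2: C₁ = 2. Differentiate and apply y'(0) = 0: 6·C₂ = 0, so C₂ = 0.
Particular solution: y = 2cos(6x).


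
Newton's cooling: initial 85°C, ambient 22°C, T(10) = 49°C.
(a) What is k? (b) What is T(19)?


Newton's law: T(t) = T_a + (T₀ - T_a)e^(-kt).
(a) Use T(10) = 49: (49 - 22)/(85 - 22) = e^(-k·10), so k = -ln(0.429)/10 ≈ 0.0847.
(b) Apply k to t = 19: T(19) = 22 + (63)e^(-1.610) ≈ 34.6°C.


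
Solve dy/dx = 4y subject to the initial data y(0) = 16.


General solution of y' = 4y is y = Ce^(4x).
Apply y(0) = 16: C = 16.
Particular solution: y = 16e^(4x).


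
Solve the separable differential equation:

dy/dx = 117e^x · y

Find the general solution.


Separate variables: dy/y = 117e^x dx.
Integrate: ln|y| = 117e^x + C₀.
Exponentiate: y = Ce^(117e^x).


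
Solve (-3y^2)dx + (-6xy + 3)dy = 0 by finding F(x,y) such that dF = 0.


Check exactness: ∂M/∂y = -6y and ∂N/∂x = -6y; equal, so the equation is exact.
Integrate M with respect to x (treating y as constant): ∫M dx = -3xy^2 + h(y).
Differentiate w.r.t. y and set equal to N: the x-dependent terms already match, leaving h'(y) = 3. Integrate: h(y) = 3y.
So F(x,y) = -3xy^2 + 3y.
General solution: -3xy^2 + 3y = C.


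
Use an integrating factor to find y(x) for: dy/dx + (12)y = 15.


P(x) = 12, Q(x) = 15; integrating factor μ = e^(12x).
(μ y)' = 15e^(12x) ⇒ μ y = (5/4)e^(12x) + C.
Divide by μ: y = 5/4 + Ce^(-12x).


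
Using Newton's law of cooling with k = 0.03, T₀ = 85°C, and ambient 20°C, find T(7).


Newton's law: dT/dt = -k(T - T_a) has solution T(t) = T_a + (T₀ - T_a)e^(-kt).
Plug in T_a = 20, T₀ = 85, k = 0.03, t = 7: T(7) = 20 + (65)e^(-0.21) ≈ 72.7°C.


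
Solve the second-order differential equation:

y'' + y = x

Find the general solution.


Homogeneous: r² + 1 = 0 ⇒ r = ±1i, y_h = C₁cos(x) + C₂sin(x).
Polynomial forcing; try y_p = Ax + B. Then y_p'' + 1 y_p = 1(Ax + B) = x, so B = 0 and A = 1.
General solution: y = C₁cos(x) + C₂sin(x) + x.


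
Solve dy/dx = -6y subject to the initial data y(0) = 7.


General solution of y' = -6y is y = Ce^(-6x).
Apply y(0) = 7: C = 7.
Particular solution: y = 7e^(-6x).


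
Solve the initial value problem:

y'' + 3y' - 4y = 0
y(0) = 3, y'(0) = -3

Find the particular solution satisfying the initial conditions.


Characteristic roots of r² + 3r - 4 = 0 are 1, -4.
General solution y = c₁ e^(x) + c₂ e^(-4x).
Apply y(0) = 3: c₁ + c₂ = 3. Apply y'(0) = -3: 1 c₁ - 4 c₂ = -3.
Solve: c₁ = 9/5, c₂ = 6/5.
Particular solution: y = (9/5)e^(x) + (6/5)e^(-4x).


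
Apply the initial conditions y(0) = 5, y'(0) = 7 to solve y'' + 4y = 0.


Characteristic roots of r² + 4 = 0 are ±2i, so y = C₁cos(2x) + C₂sin(2x).
Apply y(0) = 5: C₁ = 5. Differentiate and apply y'(0) = 7: 2·C₂ = 7, so C₂ = 7/2.
Particular solution: y = 5cos(2x) + (7/2)sin(2x).


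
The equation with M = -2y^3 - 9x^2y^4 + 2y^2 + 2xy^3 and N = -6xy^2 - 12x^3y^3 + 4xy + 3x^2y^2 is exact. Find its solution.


Check exactness: ∂M/∂y = -6y^2 - 36x^2y^3 + 4y + 6xy^2 and ∂N/∂x = -6y^2 - 36x^2y^3 + 4y + 6xy^2; equal, so the equation is exact.
Integrate M with respect to x (treating y as constant): ∫M dx = -2xy^3 - 3x^3y^4 + 2xy^2 + x^2y^3 + h(y).
Differentiate w.r.t. y and set equal to N: all terms match, so h'(y) = 0 and h is a constant absorbed into C.
General solution: -2xy^3 - 3x^3y^4 + 2xy^2 + x^2y^3 = C.


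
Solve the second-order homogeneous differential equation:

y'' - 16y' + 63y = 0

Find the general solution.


Characteristic equation: r² - 16r + 63 = 0.
Factor: (r - 9)(r - 7) = 0 ⇒ r = 9, 7 (distinct real).
General solution: y = C₁e^(9x) + C₂e^(7x).


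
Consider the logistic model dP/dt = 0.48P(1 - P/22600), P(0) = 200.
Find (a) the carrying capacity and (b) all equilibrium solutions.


Logistic ODE dP/dt = 0.48P(1 - P/22600) has equilibria where dP/dt = 0, i.e. P = 0 or P = 22600.
The coefficient (1 - P/K) = 0 when P = K, identifying K = 22600 as the carrying capacity.
(a) K = 22600; (b) equilibria P = 0 and P = 22600.


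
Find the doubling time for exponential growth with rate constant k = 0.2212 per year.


Exponential growth: P(t) = P₀ e^(0.2212t). Set P(t)/P₀ = 2: e^(0.2212t) = 2.
Solve: t = ln(2)/0.2212 ≈ 3.13 years.


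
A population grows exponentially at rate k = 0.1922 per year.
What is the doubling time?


Exponential growth: P(t) = P₀ e^(0.1922t). Set P(t)/P₀ = 2: e^(0.1922t) = 2.
Solve: t = ln(2)/0.1922 ≈ 3.61 years.


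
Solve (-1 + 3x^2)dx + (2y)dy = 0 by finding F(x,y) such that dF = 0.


Check exactness: ∂M/∂y = 0 and ∂N/∂x = 0; equal, so the equation is exact.
Integrate M with respect to x (treating y as constant): ∫M dx = -x + x^3 + h(y).
Differentiate w.r.t. y and set equal to N: the x-dependent terms already match, leaving h'(y) = 2y. Integrate: h(y) = y^2.
So F(x,y) = y^2 - x + x^3.
General solution: y^2 - x + x^3 = C.


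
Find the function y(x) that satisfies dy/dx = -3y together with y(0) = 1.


General solution of y' = -3y is y = Ce^(-3x).
Apply y(0) = 1: C = 1.
Particular solution: y = e^(-3x).


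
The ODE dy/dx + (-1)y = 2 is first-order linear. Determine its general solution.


P(x) = -1 ⇒ μ = e^(-x).
(μ y)' = 2e^(-x) ⇒ μ y = -2e^(-x) + C.
Divide by μ: y = -2 + Ce^(x).


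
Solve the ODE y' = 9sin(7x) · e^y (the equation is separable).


Separate: e^(-y) dy = 9sin(7x) dx.
Integrate: -e^(-y) = -(9/7)cos(7x) + C₀.
Rearrange: e^(-y) = (9/7)cos(7x) + C.


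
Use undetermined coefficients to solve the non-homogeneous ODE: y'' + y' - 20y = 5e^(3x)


Characteristic roots of r² + r - 20 = 0 are 4, -5.
y_h = C₁e^(4x) + C₂e^(-5x).
Forcing exponent 3 is not a characteristic root; try y_p = Ae^(3x).
Substitute: A·(9 + (1)·3 + (-20)) = A·-8 = 5, so A = -5/8.
General solution: y = C₁e^(4x) + C₂e^(-5x) - (5/8)e^(3x).


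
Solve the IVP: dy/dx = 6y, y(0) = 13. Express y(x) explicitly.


General solution of y' = 6y is y = Ce^(6x).
Apply y(0) = 13: C = 13.
Particular solution: y = 13e^(6x).


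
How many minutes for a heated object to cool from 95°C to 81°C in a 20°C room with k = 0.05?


From T(t) = T_a + (T₀ - T_a)e^(-kt), set T(t) = 81:
(81 - 20) / (95 - 20) = e^(-0.05t), so t = -ln(0.813)/0.05 ≈ 4.1 minutes.


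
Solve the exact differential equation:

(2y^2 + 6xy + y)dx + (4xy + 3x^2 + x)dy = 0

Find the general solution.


Check exactness: ∂M/∂y = 4y + 6x + 1 and ∂N/∂x = 4y + 6x + 1; equal, so the equation is exact.
Integrate M with respect to x (treating y as constant): ∫M dx = 2xy^2 + 3x^2y + xy + h(y).
Differentiate w.r.t. y and set equal to N: all terms match, so h'(y) = 0 and h is a constant absorbed into C.
General solution: 2xy^2 + 3x^2y + xy = C.


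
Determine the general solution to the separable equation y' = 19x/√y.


Separate: √y dy = 19x dx.
Integrate: (2/3)y^(3/2) = (19/2)x² + C.


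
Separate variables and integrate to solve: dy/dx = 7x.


Integrate both sides with respect to x: y = ∫ 7x dx = (7/2)x^2 + C.


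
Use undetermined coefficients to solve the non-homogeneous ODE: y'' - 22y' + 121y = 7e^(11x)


Characteristic polynomial (r - 11)² = 0; repeated root r = 11.
y_h = (C₁ + C₂x)e^(11x). Forcing matches the repeated root (resonance), so try y_p = Ax² e^(11x).
Substitute and solve for A: 2A = 7, so A = 7/2.
General solution: y = (C₁ + C₂x + (7/2)x²)e^(11x).


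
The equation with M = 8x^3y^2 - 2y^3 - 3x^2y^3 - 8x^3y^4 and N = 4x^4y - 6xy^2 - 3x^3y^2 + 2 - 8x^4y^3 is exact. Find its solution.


Check exactness: ∂M/∂y = 16x^3y - 6y^2 - 9x^2y^2 - 32x^3y^3 and ∂N/∂x = 16x^3y - 6y^2 - 9x^2y^2 - 32x^3y^3; equal, so the equation is exact.
Integrate M with respect to x (treating y as constant): ∫M dx = 2x^4y^2 - 2xy^3 - x^3y^3 - 2x^4y^4 + h(y).
Differentiate w.r.t. y and set equal to N: the x-dependent terms already match, leaving h'(y) = 2. Integrate: h(y) = 2y.
So F(x,y) = 2x^4y^2 - 2xy^3 - x^3y^3 + 2y - 2x^4y^4.
General solution: 2x^4y^2 - 2xy^3 - x^3y^3 + 2y - 2x^4y^4 = C.


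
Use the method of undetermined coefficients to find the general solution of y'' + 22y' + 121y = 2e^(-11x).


Characteristic polynomial (r + 11)² = 0; repeated root r = -11.
y_h = (C₁ + C₂x)e^(-11x). Forcing matches the repeated root (resonance), so try y_p = Ax² e^(-11x).
Substitute and solve for A: 2A = 2, so A = 1.
General solution: y = (C₁ + C₂x + x²)e^(-11x).


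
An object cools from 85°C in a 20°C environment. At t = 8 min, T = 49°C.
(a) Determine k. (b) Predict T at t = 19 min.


Newton's law: T(t) = T_a + (T₀ - T_a)e^(-kt).
(a) Use T(8) = 49: (49 - 20)/(85 - 20) = e^(-k·8), so k = -ln(0.446)/8 ≈ 0.1009.
(b) Apply k to t = 19: T(19) = 20 + (65)e^(-1.917) ≈ 29.6°C.


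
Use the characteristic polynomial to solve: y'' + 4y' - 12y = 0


Characteristic equation: r² + 4r - 12 = 0.
Factor: (r - 2)(r + 6) = 0 ⇒ r = 2, -6 (distinct real).
General solution: y = C₁e^(2x) + C₂e^(-6x).


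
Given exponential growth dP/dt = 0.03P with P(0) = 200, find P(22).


The ODE dP/dt = 0.03P has solution P(t) = P(0)e^(0.03t).
Substitute P(0) = 200 and t = 22: P(22) = 200 e^(0.66) ≈ 387.


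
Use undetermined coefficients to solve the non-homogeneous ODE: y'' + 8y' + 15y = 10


Characteristic roots of r² + 8r + 15 = 0 are -3, -5.
y_h = C₁e^(-3x) + C₂e^(-5x).
Constant forcing; try y_p = A. Then 15A = 10 ⇒ A = 2/3.
General solution: y = C₁e^(-3x) + C₂e^(-5x) + 2/3.


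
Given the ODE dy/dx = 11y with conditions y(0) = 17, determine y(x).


General solution of y' = 11y is y = Ce^(11x).
Apply y(0) = 17: C = 17.
Particular solution: y = 17e^(11x).


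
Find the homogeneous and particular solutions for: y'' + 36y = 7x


Homogeneous: r² + 36 = 0 ⇒ r = ±6i, y_h = C₁cos(6x) + C₂sin(6x).
Polynomial forcing; try y_p = Ax + B. Then y_p'' + 36 y_p = 36(Ax + B) = 7x, so B = 0 and A = 7/36.
General solution: y = C₁cos(6x) + C₂sin(6x) + (7/36)x.


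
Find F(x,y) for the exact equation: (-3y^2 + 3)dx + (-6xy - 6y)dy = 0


Check exactness: ∂M/∂y = -6y and ∂N/∂x = -6y; equal, so the equation is exact.
Integrate M with respect to x (treating y as constant): ∫M dx = -3xy^2 + 3x + h(y).
Differentiate w.r.t. y and set equal to N: the x-dependent terms already match, leaving h'(y) = -6y. Integrate: h(y) = -3y^2.
So F(x,y) = -3xy^2 + 3x - 3y^2.
General solution: -3xy^2 + 3x - 3y^2 = C.


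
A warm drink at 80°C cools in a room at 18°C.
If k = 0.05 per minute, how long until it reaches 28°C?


From T(t) = T_a + (T₀ - T_a)e^(-kt), set T(t) = 28:
(28 - 18) / (80 - 18) = e^(-0.05t), so t = -ln(0.161)/0.05 ≈ 36.5 minutes.


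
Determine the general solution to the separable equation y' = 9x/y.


Separate variables: y dy = 9x dx.
Integrate both sides: y²/2 = (9/2)x^2 + C₀.
Multiply by 2: y² = 9x^2 + C.


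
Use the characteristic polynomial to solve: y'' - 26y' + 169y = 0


Characteristic equation: r² - 26r + 169 = 0, i.e. (r - 13)² = 0.
Repeated root r = 13; include an x factor for the second linearly independent solution.
General solution: y = (C₁ + C₂x)e^(13x).


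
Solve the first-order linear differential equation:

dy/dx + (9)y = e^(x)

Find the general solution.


P(x) = 9 ⇒ μ = e^(9x).
(μ y)' = e^(10x) ⇒ μ y = e^(10x)/10 + C.
Divide by μ: y = (1/10)e^(x) + Ce^(-9x).


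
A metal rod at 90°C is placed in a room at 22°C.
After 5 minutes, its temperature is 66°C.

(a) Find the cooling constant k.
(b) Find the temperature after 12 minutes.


Newton's law: T(t) = T_a + (T₀ - T_a)e^(-kt).
(a) Use T(5) = 66: (66 - 22)/(90 - 22) = e^(-k·5), so k = -ln(0.647)/5 ≈ 0.0871.
(b) Apply k to t = 12: T(12) = 22 + (68)e^(-1.045) ≈ 45.9°C.


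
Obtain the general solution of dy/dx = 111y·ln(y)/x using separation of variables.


Separate: dy/[y ln(y)] = 111 dx/x.
Substitute u = ln(y): du/u = 111 dx/x.
Integrate: ln|ln(y)| = 111ln|x| + C₀, hence ln(y) = C·x^111.


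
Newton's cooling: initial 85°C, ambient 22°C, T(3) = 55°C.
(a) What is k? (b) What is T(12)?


Newton's law: T(t) = T_a + (T₀ - T_a)e^(-kt).
(a) Use T(3) = 55: (55 - 22)/(85 - 22) = e^(-k·3), so k = -ln(0.524)/3 ≈ 0.2155.
(b) Apply k to t = 12: T(12) = 22 + (63)e^(-2.587) ≈ 26.7°C.


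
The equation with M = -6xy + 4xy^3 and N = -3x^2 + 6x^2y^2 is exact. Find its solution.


Check exactness: ∂M/∂y = -6x + 12xy^2 and ∂N/∂x = -6x + 12xy^2; equal, so the equation is exact.
Integrate M with respect to x (treating y as constant): ∫M dx = -3x^2y + 2x^2y^3 + h(y).
Differentiate w.r.t. y and set equal to N: all terms match, so h'(y) = 0 and h is a constant absorbed into C.
General solution: -3x^2y + 2x^2y^3 = C.


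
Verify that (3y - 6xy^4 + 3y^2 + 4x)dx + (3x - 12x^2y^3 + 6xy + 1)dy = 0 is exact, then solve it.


Check exactness: ∂M/∂y = 3 - 24xy^3 + 6y and ∂N/∂x = 3 - 24xy^3 + 6y; equal, so the equation is exact.
Integrate M with respect to x (treating y as constant): ∫M dx = 3xy - 3x^2y^4 + 3xy^2 + 2x^2 + h(y).
Differentiate w.r.t. y and set equal to N: the x-dependent terms already match, leaving h'(y) = 1. Integrate: h(y) = y.
So F(x,y) = 3xy - 3x^2y^4 + 3xy^2 + y + 2x^2.
General solution: 3xy - 3x^2y^4 + 3xy^2 + y + 2x^2 = C.


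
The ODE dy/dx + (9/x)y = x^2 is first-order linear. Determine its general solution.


P(x) = 9/x ⇒ μ = x^9.
(x^9 y)' = x^9·x^2 = x^11.
Integrate: x^9 y = x^12/(12) + C.
Solve for y: y = (1/12)x^3 + C/x^9.


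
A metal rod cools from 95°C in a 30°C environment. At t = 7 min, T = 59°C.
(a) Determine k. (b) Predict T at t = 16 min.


Newton's law: T(t) = T_a + (T₀ - T_a)e^(-kt).
(a) Use T(7) = 59: (59 - 30)/(95 - 30) = e^(-k·7), so k = -ln(0.446)/7 ≈ 0.1153.
(b) Apply k to t = 16: T(16) = 30 + (65)e^(-1.845) ≈ 40.3°C.


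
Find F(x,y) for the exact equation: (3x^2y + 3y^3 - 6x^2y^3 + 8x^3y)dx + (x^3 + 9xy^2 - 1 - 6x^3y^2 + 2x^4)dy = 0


Check exactness: ∂M/∂y = 3x^2 + 9y^2 - 18x^2y^2 + 8x^3 and ∂N/∂x = 3x^2 + 9y^2 - 18x^2y^2 + 8x^3; equal, so the equation is exact.
Integrate M with respect to x (treating y as constant): ∫M dx = x^3y + 3xy^3 - 2x^3y^3 + 2x^4y + h(y).
Differentiate w.r.t. y and set equal to N: the x-dependent terms already match, leaving h'(y) = -1. Integrate: h(y) = -y.
So F(x,y) = x^3y + 3xy^3 - y - 2x^3y^3 + 2x^4y.
General solution: x^3y + 3xy^3 - y - 2x^3y^3 + 2x^4y = C.


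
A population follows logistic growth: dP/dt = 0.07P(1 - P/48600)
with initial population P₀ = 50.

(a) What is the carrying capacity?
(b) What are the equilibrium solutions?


Logistic ODE dP/dt = 0.07P(1 - P/48600) has equilibria where dP/dt = 0, i.e. P = 0 or P = 48600.
The coefficient (1 - P/K) = 0 when P = K, identifying K = 48600 as the carrying capacity.
(a) K = 48600; (b) equilibria P = 0 and P = 48600.


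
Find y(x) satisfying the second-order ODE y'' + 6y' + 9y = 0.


Characteristic equation: r² + 6r + 9 = 0, i.e. (r + 3)² = 0.
Repeated root r = -3; include an x factor for the second linearly independent solution.
General solution: y = (C₁ + C₂x)e^(-3x).


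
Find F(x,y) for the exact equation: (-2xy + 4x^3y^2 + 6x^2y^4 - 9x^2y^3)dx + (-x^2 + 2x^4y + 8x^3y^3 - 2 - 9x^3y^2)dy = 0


Check exactness: ∂M/∂y = -2x + 8x^3y + 24x^2y^3 - 27x^2y^2 and ∂N/∂x = -2x + 8x^3y + 24x^2y^3 - 27x^2y^2; equal, so the equation is exact.
Integrate M with respect to x (treating y as constant): ∫M dx = -x^2y + x^4y^2 + 2x^3y^4 - 3x^3y^3 + h(y).
Differentiate w.r.t. y and set equal to N: the x-dependent terms already match, leaving h'(y) = -2. Integrate: h(y) = -2y.
So F(x,y) = -x^2y + x^4y^2 + 2x^3y^4 - 2y - 3x^3y^3.
General solution: -x^2y + x^4y^2 + 2x^3y^4 - 2y - 3x^3y^3 = C.


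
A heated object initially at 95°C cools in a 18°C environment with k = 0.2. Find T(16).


Newton's law: dT/dt = -k(T - T_a) has solution T(t) = T_a + (T₀ - T_a)e^(-kt).
Plug in T_a = 18, T₀ = 95, k = 0.2, t = 16: T(16) = 18 + (77)e^(-3.20) ≈ 21.1°C.


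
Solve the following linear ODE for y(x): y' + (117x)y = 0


P(x) = 117x ⇒ μ = e^((117/2)x²).
Q(x) = 0 so μ y is constant: y = Ce^(-(117/2)x²).


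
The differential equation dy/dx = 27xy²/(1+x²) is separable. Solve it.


Separate: dy/y² = 27x/(1+x²) dx.
Integrate LHS: ∫ dy/y² = -1/y.
Integrate RHS via u = 1+x²: (27/2)ln(1+x²) + C.
Result: -1/y = (27/2)ln(1+x²) + C.


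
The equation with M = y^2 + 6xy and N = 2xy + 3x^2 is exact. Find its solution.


Check exactness: ∂M/∂y = 2y + 6x and ∂N/∂x = 2y + 6x; equal, so the equation is exact.
Integrate M with respect to x (treating y as constant): ∫M dx = xy^2 + 3x^2y + h(y).
Differentiate w.r.t. y and set equal to N: all terms match, so h'(y) = 0 and h is a constant absorbed into C.
General solution: xy^2 + 3x^2y = C.


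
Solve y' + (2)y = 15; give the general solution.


P(x) = 2, Q(x) = 15; integrating factor μ = e^(2x).
(μ y)' = 15e^(2x) ⇒ μ y = (15/2)e^(2x) + C.
Divide by μ: y = 15/2 + Ce^(-2x).


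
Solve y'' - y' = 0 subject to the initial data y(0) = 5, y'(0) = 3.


Characteristic roots of r² - r = 0 are 0, 1.
General solution y = c₁ + c₂ e^(x).
Apply y(0) = 5: c₁ + c₂ = 5. Apply y'(0) = 3: 0 c₁ + 1 c₂ = 3.
Solve: c₁ = 2, c₂ = 3.
Particular solution: y = 2 + 3e^(x).


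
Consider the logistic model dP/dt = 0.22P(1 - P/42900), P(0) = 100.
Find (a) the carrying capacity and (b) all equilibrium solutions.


Logistic ODE dP/dt = 0.22P(1 - P/42900) has equilibria where dP/dt = 0, i.e. P = 0 or P = 42900.
The coefficient (1 - P/K) = 0 when P = K, identifying K = 42900 as the carrying capacity.
(a) K = 42900; (b) equilibria P = 0 and P = 42900.


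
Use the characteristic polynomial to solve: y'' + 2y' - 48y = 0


Characteristic equation: r² + 2r - 48 = 0.
Factor: (r + 8)(r - 6) = 0 ⇒ r = -8, 6 (distinct real).
General solution: y = C₁e^(-8x) + C₂e^(6x).


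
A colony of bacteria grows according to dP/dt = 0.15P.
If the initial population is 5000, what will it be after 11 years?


The ODE dP/dt = 0.15P has solution P(t) = P(0)e^(0.15t).
Substitute P(0) = 5000 and t = 11: P(11) = 5000 e^(1.65) ≈ 26035.


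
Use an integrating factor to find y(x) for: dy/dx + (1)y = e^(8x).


P(x) = 1 ⇒ μ = e^(x).
(μ y)' = e^(9x) ⇒ μ y = e^(9x)/9 + C.
Divide by μ: y = (1/9)e^(8x) + Ce^(-x).


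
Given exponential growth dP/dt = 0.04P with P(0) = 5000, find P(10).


The ODE dP/dt = 0.04P has solution P(t) = P(0)e^(0.04t).
Substitute P(0) = 5000 and t = 10: P(10) = 5000 e^(0.40) ≈ 7459.


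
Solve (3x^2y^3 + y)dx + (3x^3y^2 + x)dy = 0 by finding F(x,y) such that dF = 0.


Check exactness: ∂M/∂y = 9x^2y^2 + 1 and ∂N/∂x = 9x^2y^2 + 1; equal, so the equation is exact.
Integrate M with respect to x (treating y as constant): ∫M dx = x^3y^3 + xy + h(y).
Differentiate w.r.t. y and set equal to N: all terms match, so h'(y) = 0 and h is a constant absorbed into C.
General solution: x^3y^3 + xy = C.


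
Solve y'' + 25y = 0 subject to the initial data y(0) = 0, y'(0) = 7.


Characteristic roots of r² + 25 = 0 are ±5i, so y = C₁cos(5x) + C₂sin(5x).
Apply y(0) = 0: C₁ = 0. Differentiate and apply y'(0) = 7: 5·C₂ = 7, so C₂ = 7/5.
Particular solution: y = (7/5)sin(5x).


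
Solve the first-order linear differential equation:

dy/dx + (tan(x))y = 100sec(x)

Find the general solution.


P(x) = tan(x) ⇒ μ = e^(∫tan(x)dx) = sec(x).
(sec(x) y)' = 100sec²(x) ⇒ sec(x) y = 100tan(x) + C.
Multiply by cos(x): y = 100sin(x) + C·cos(x).


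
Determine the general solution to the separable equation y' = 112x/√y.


Separate: √y dy = 112x dx.
Integrate: (2/3)y^(3/2) = 56x² + C.


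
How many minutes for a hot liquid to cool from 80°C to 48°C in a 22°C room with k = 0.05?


From T(t) = T_a + (T₀ - T_a)e^(-kt), set T(t) = 48:
(48 - 22) / (80 - 22) = e^(-0.05t), so t = -ln(0.448)/0.05 ≈ 16.0 minutes.


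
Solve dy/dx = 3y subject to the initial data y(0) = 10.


General solution of y' = 3y is y = Ce^(3x).
Apply y(0) = 10: C = 10.
Particular solution: y = 10e^(3x).


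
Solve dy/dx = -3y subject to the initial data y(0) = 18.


General solution of y' = -3y is y = Ce^(-3x).
Apply y(0) = 18: C = 18.
Particular solution: y = 18e^(-3x).


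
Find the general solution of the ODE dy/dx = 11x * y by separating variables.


Separate variables: dy/y = 11x dx.
Integrate: ln|y| = (11/2)x^2 + C₀.
Exponentiate: y = Ce^((11/2)x^2).


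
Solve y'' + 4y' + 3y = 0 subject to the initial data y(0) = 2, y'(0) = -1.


Characteristic roots of r² + 4r + 3 = 0 are -1, -3.
General solution y = c₁ e^(-x) + c₂ e^(-3x).
Apply y(0) = 2: c₁ + c₂ = 2. Apply y'(0) = -1: -1 c₁ - 3 c₂ = -1.
Solve: c₁ = 5/2, c₂ = -1/2.
Particular solution: y = (5/2)e^(-x) - (1/2)e^(-3x).


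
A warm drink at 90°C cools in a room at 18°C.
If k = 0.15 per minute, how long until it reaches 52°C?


From T(t) = T_a + (T₀ - T_a)e^(-kt), set T(t) = 52:
(52 - 18) / (90 - 18) = e^(-0.15t), so t = -ln(0.472)/0.15 ≈ 5.0 minutes.


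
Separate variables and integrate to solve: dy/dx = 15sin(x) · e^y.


Separate: e^(-y) dy = 15sin(x) dx.
Integrate: -e^(-y) = -15cos(x) + C₀.
Rearrange: e^(-y) = 15cos(x) + C.


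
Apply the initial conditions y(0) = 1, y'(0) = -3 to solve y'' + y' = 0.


Characteristic roots of r² + r = 0 are -1, 0.
General solution y = c₁ e^(-x) + c₂.
Apply y(0) = 1: c₁ + c₂ = 1. Apply y'(0) = -3: -1 c₁ + 0 c₂ = -3.
Solve: c₁ = 3, c₂ = -2.
Particular solution: y = 3e^(-x) - 2.


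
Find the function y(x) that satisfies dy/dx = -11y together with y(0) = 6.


General solution of y' = -11y is y = Ce^(-11x).
Apply y(0) = 6: C = 6.
Particular solution: y = 6e^(-11x).


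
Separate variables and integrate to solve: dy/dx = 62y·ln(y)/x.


Separate: dy/[y ln(y)] = 62 dx/x.
Substitute u = ln(y): du/u = 62 dx/x.
Integrate: ln|ln(y)| = 62ln|x| + C₀, hence ln(y) = C·x^62.


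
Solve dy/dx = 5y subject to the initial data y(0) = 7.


General solution of y' = 5y is y = Ce^(5x).
Apply y(0) = 7: C = 7.
Particular solution: y = 7e^(5x).


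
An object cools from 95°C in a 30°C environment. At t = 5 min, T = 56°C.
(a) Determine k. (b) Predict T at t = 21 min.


Newton's law: T(t) = T_a + (T₀ - T_a)e^(-kt).
(a) Use T(5) = 56: (56 - 30)/(95 - 30) = e^(-k·5), so k = -ln(0.400)/5 ≈ 0.1833.
(b) Apply k to t = 21: T(21) = 30 + (65)e^(-3.848) ≈ 31.4°C.


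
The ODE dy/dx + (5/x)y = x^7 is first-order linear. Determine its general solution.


P(x) = 5/x ⇒ μ = x^5.
(x^5 y)' = x^5·x^7 = x^12.
Integrate: x^5 y = x^13/(13) + C.
Solve for y: y = (1/13)x^8 + C/x^5.


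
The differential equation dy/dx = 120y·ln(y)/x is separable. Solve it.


Separate: dy/[y ln(y)] = 120 dx/x.
Substitute u = ln(y): du/u = 120 dx/x.
Integrate: ln|ln(y)| = 120ln|x| + C₀, hence ln(y) = C·x^120.


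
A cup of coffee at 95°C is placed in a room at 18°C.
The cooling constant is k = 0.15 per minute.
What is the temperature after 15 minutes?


Newton's law: dT/dt = -k(T - T_a) has solution T(t) = T_a + (T₀ - T_a)e^(-kt).
Plug in T_a = 18, T₀ = 95, k = 0.15, t = 15: T(15) = 18 + (77)e^(-2.25) ≈ 26.1°C.


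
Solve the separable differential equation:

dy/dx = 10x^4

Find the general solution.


Integrate both sides with respect to x: y = ∫ 10x^4 dx = 2x^5 + C.


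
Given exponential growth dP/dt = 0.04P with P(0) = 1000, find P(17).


The ODE dP/dt = 0.04P has solution P(t) = P(0)e^(0.04t).
Substitute P(0) = 1000 and t = 17: P(17) = 1000 e^(0.68) ≈ 1974.


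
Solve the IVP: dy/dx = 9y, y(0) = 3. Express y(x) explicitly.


General solution of y' = 9y is y = Ce^(9x).
Apply y(0) = 3: C = 3.
Particular solution: y = 3e^(9x).


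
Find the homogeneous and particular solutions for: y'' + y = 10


Homogeneous part: r² + 1 = 0 ⇒ r = ±1i, so y_h = C₁cos(x) + C₂sin(x).
Try constant y_p = A; plug in: 1A = 10 ⇒ A = 10.
General solution: y = C₁cos(x) + C₂sin(x) + 10.


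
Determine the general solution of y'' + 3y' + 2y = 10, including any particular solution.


Characteristic roots of r² + 3r + 2 = 0 are -2, -1.
y_h = C₁e^(-2x) + C₂e^(-x).
Constant forcing; try y_p = A. Then 2A = 10 ⇒ A = 5.
General solution: y = C₁e^(-2x) + C₂e^(-x) + 5.


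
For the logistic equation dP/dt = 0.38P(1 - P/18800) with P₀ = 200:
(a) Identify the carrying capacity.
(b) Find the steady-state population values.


Logistic ODE dP/dt = 0.38P(1 - P/18800) has equilibria where dP/dt = 0, i.e. P = 0 or P = 18800.
The coefficient (1 - P/K) = 0 when P = K, identifying K = 18800 as the carrying capacity.
(a) K = 18800; (b) equilibria P = 0 and P = 18800.


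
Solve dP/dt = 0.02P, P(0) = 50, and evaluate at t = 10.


The ODE dP/dt = 0.02P has solution P(t) = P(0)e^(0.02t).
Substitute P(0) = 50 and t = 10: P(10) = 50 e^(0.20) ≈ 61.


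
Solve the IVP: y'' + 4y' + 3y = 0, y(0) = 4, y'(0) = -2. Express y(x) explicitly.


Characteristic roots of r² + 4r + 3 = 0 are -1, -3.
General solution y = c₁ e^(-x) + c₂ e^(-3x).
Apply y(0) = 4: c₁ + c₂ = 4. Apply y'(0) = -2: -1 c₁ - 3 c₂ = -2.
Solve: c₁ = 5, c₂ = -1.
Particular solution: y = 5e^(-x) - e^(-3x).


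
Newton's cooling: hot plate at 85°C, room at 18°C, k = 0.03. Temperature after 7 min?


Newton's law: dT/dt = -k(T - T_a) has solution T(t) = T_a + (T₀ - T_a)e^(-kt).
Plug in T_a = 18, T₀ = 85, k = 0.03, t = 7: T(7) = 18 + (67)e^(-0.21) ≈ 72.3°C.


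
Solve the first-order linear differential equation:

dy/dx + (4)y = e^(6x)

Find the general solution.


P(x) = 4 ⇒ μ = e^(4x).
(μ y)' = e^(10x) ⇒ μ y = e^(10x)/10 + C.
Divide by μ: y = (1/10)e^(6x) + Ce^(-4x).


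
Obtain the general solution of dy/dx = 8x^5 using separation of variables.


Integrate both sides with respect to x: y = ∫ 8x^5 dx = (4/3)x^6 + C.


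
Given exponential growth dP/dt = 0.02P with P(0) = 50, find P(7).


The ODE dP/dt = 0.02P has solution P(t) = P(0)e^(0.02t).
Substitute P(0) = 50 and t = 7: P(7) = 50 e^(0.14) ≈ 58.


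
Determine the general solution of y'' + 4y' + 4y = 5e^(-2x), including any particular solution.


Characteristic polynomial (r + 2)² = 0; repeated root r = -2.
y_h = (C₁ + C₂x)e^(-2x). Forcing matches the repeated root (resonance), so try y_p = Ax² e^(-2x).
Substitute and solve for A: 2A = 5, so A = 5/2.
General solution: y = (C₁ + C₂x + (5/2)x²)e^(-2x).


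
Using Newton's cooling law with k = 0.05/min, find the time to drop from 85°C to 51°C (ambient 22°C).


From T(t) = T_a + (T₀ - T_a)e^(-kt), set T(t) = 51:
(51 - 22) / (85 - 22) = e^(-0.05t), so t = -ln(0.460)/0.05 ≈ 15.5 minutes.


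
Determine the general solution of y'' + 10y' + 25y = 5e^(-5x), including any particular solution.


Characteristic polynomial (r + 5)² = 0; repeated root r = -5.
y_h = (C₁ + C₂x)e^(-5x). Forcing matches the repeated root (resonance), so try y_p = Ax² e^(-5x).
Substitute and solve for A: 2A = 5, so A = 5/2.
General solution: y = (C₁ + C₂x + (5/2)x²)e^(-5x).


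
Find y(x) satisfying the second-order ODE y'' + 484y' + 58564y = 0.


Characteristic equation: r² + 484r + 58564 = 0, i.e. (r + 242)² = 0.
Repeated root r = -242; include an x factor for the second linearly independent solution.
General solution: y = (C₁ + C₂x)e^(-242x).


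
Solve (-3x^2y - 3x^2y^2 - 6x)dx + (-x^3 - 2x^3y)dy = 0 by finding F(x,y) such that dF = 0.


Check exactness: ∂M/∂y = -3x^2 - 6x^2y and ∂N/∂x = -3x^2 - 6x^2y; equal, so the equation is exact.
Integrate M with respect to x (treating y as constant): ∫M dx = -x^3y - x^3y^2 - 3x^2 + h(y).
Differentiate w.r.t. y and set equal to N: all terms match, so h'(y) = 0 and h is a constant absorbed into C.
General solution: -x^3y - x^3y^2 - 3x^2 = C.


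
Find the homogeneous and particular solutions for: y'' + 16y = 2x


Homogeneous: r² + 16 = 0 ⇒ r = ±4i, y_h = C₁cos(4x) + C₂sin(4x).
Polynomial forcing; try y_p = Ax + B. Then y_p'' + 16 y_p = 16(Ax + B) = 2x, so B = 0 and A = 1/8.
General solution: y = C₁cos(4x) + C₂sin(4x) + (1/8)x.


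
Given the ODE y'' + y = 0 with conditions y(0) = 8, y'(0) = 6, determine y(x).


Characteristic roots of r² + 1 = 0 are ±1i, so y = C₁cos(x) + C₂sin(x).
Apply y(0) = 8: C₁ = 8. Differentiate and apply y'(0) = 6: 1·C₂ = 6, so C₂ = 6.
Particular solution: y = 8cos(x) + 6sin(x).


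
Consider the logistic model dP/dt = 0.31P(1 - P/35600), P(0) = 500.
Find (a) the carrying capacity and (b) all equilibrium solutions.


Logistic ODE dP/dt = 0.31P(1 - P/35600) has equilibria where dP/dt = 0, i.e. P = 0 or P = 35600.
The coefficient (1 - P/K) = 0 when P = K, identifying K = 35600 as the carrying capacity.
(a) K = 35600; (b) equilibria P = 0 and P = 35600.


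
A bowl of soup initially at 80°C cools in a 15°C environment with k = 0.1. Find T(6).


Newton's law: dT/dt = -k(T - T_a) has solution T(t) = T_a + (T₀ - T_a)e^(-kt).
Plug in T_a = 15, T₀ = 80, k = 0.1, t = 6: T(6) = 15 + (65)e^(-0.60) ≈ 50.7°C.


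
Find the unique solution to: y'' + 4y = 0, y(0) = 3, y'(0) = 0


Characteristic roots of r² + 4 = 0 are ±2i, so y = C₁cos(2x) + C₂sin(2x).
Apply y(0) = 3: C₁ = 3. Differentiate and apply y'(0) = 0: 2·C₂ = 0, so C₂ = 0.
Particular solution: y = 3cos(2x).


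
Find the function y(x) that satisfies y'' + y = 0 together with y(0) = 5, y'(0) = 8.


Characteristic roots of r² + 1 = 0 are ±1i, so y = C₁cos(x) + C₂sin(x).
Apply y(0) = 5: C₁ = 5. Differentiate and apply y'(0) = 8: 1·C₂ = 8, so C₂ = 8.
Particular solution: y = 5cos(x) + 8sin(x).


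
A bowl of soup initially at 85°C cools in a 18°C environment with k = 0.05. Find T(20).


Newton's law: dT/dt = -k(T - T_a) has solution T(t) = T_a + (T₀ - T_a)e^(-kt).
Plug in T_a = 18, T₀ = 85, k = 0.05, t = 20: T(20) = 18 + (67)e^(-1.00) ≈ 42.6°C.


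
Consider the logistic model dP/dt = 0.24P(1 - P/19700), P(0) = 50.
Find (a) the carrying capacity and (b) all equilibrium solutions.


Logistic ODE dP/dt = 0.24P(1 - P/19700) has equilibria where dP/dt = 0, i.e. P = 0 or P = 19700.
The coefficient (1 - P/K) = 0 when P = K, identifying K = 19700 as the carrying capacity.
(a) K = 19700; (b) equilibria P = 0 and P = 19700.


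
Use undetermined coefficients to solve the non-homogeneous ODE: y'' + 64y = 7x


Homogeneous: r² + 64 = 0 ⇒ r = ±8i, y_h = C₁cos(8x) + C₂sin(8x).
Polynomial forcing; try y_p = Ax + B. Then y_p'' + 64 y_p = 64(Ax + B) = 7x, so B = 0 and A = 7/64.
General solution: y = C₁cos(8x) + C₂sin(8x) + (7/64)x.


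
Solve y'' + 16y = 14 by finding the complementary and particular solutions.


Homogeneous part: r² + 16 = 0 ⇒ r = ±4i, so y_h = C₁cos(4x) + C₂sin(4x).
Try constant y_p = A; plug in: 16A = 14 ⇒ A = 7/8.
General solution: y = C₁cos(4x) + C₂sin(4x) + 7/8.


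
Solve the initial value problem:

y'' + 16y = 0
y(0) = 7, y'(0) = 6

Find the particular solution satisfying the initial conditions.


Characteristic roots of r² + 16 = 0 are ±4i, so y = C₁cos(4x) + C₂sin(4x).
Apply y(0) = 7: C₁ = 7. Differentiate and apply y'(0) = 6: 4·C₂ = 6, so C₂ = 3/2.
Particular solution: y = 7cos(4x) + (3/2)sin(4x).


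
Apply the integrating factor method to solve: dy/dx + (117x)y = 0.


P(x) = 117x ⇒ μ = e^((117/2)x²).
Q(x) = 0 so μ y is constant: y = Ce^(-(117/2)x²).


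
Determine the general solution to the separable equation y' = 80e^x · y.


Separate variables: dy/y = 80e^x dx.
Integrate: ln|y| = 80e^x + C₀.
Exponentiate: y = Ce^(80e^x).


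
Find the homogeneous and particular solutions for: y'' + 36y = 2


Homogeneous part: r² + 36 = 0 ⇒ r = ±6i, so y_h = C₁cos(6x) + C₂sin(6x).
Try constant y_p = A; plug in: 36A = 2 ⇒ A = 1/18.
General solution: y = C₁cos(6x) + C₂sin(6x) + 1/18.


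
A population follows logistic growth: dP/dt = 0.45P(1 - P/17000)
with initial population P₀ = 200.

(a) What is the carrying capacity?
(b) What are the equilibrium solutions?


Logistic ODE dP/dt = 0.45P(1 - P/17000) has equilibria where dP/dt = 0, i.e. P = 0 or P = 17000.
The coefficient (1 - P/K) = 0 when P = K, identifying K = 17000 as the carrying capacity.
(a) K = 17000; (b) equilibria P = 0 and P = 17000.


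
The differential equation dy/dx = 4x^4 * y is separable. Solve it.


Separate variables: dy/y = 4x^4 dx.
Integrate: ln|y| = (4/5)x^5 + C₀.
Exponentiate: y = Ce^((4/5)x^5).


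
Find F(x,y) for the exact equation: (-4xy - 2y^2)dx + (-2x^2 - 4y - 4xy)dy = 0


Check exactness: ∂M/∂y = -4x - 4y and ∂N/∂x = -4x - 4y; equal, so the equation is exact.
Integrate M with respect to x (treating y as constant): ∫M dx = -2x^2y - 2xy^2 + h(y).
Differentiate w.r.t. y and set equal to N: the x-dependent terms already match, leaving h'(y) = -4y. Integrate: h(y) = -2y^2.
So F(x,y) = -2x^2y - 2y^2 - 2xy^2.
General solution: -2x^2y - 2y^2 - 2xy^2 = C.


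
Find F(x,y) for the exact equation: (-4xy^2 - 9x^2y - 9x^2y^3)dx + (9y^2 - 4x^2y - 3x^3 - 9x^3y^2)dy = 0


Check exactness: ∂M/∂y = -8xy - 9x^2 - 27x^2y^2 and ∂N/∂x = -8xy - 9x^2 - 27x^2y^2; equal, so the equation is exact.
Integrate M with respect to x (treating y as constant): ∫M dx = -2x^2y^2 - 3x^3y - 3x^3y^3 + h(y).
Differentiate w.r.t. y and set equal to N: the x-dependent terms already match, leaving h'(y) = 9y^2. Integrate: h(y) = 3y^3.
So F(x,y) = 3y^3 - 2x^2y^2 - 3x^3y - 3x^3y^3.
General solution: 3y^3 - 2x^2y^2 - 3x^3y - 3x^3y^3 = C.


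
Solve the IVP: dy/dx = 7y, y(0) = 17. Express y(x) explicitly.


General solution of y' = 7y is y = Ce^(7x).
Apply y(0) = 17: C = 17.
Particular solution: y = 17e^(7x).


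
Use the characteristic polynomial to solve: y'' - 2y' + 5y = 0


Characteristic equation: r² - 2r + 5 = 0.
Discriminant is negative; roots r = 1 ± 2i (complex conjugate pair).
General solution uses e^(α x)(C₁ cos(β x) + C₂ sin(β x)): y = e^(x)(C₁cos(2x) + C₂sin(2x)).


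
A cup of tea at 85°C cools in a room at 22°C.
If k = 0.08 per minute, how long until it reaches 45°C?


From T(t) = T_a + (T₀ - T_a)e^(-kt), set T(t) = 45:
(45 - 22) / (85 - 22) = e^(-0.08t), so t = -ln(0.365)/0.08 ≈ 12.6 minutes.


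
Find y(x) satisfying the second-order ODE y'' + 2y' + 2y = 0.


Characteristic equation: r² + 2r + 2 = 0.
Discriminant is negative; roots r = -1 ± 1i (complex conjugate pair).
General solution uses e^(α x)(C₁ cos(β x) + C₂ sin(β x)): y = e^(-x)(C₁cos(x) + C₂sin(x)).


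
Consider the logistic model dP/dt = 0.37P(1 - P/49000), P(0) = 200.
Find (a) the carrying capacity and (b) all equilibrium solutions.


Logistic ODE dP/dt = 0.37P(1 - P/49000) has equilibria where dP/dt = 0, i.e. P = 0 or P = 49000.
The coefficient (1 - P/K) = 0 when P = K, identifying K = 49000 as the carrying capacity.
(a) K = 49000; (b) equilibria P = 0 and P = 49000.


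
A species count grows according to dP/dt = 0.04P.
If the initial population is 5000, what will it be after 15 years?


The ODE dP/dt = 0.04P has solution P(t) = P(0)e^(0.04t).
Substitute P(0) = 5000 and t = 15: P(15) = 5000 e^(0.60) ≈ 9111.


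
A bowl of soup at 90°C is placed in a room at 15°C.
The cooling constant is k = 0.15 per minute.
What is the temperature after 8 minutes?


Newton's law: dT/dt = -k(T - T_a) has solution T(t) = T_a + (T₀ - T_a)e^(-kt).
Plug in T_a = 15, T₀ = 90, k = 0.15, t = 8: T(8) = 15 + (75)e^(-1.20) ≈ 37.6°C.


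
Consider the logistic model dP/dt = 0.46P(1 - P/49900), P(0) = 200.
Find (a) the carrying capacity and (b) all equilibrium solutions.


Logistic ODE dP/dt = 0.46P(1 - P/49900) has equilibria where dP/dt = 0, i.e. P = 0 or P = 49900.
The coefficient (1 - P/K) = 0 when P = K, identifying K = 49900 as the carrying capacity.
(a) K = 49900; (b) equilibria P = 0 and P = 49900.


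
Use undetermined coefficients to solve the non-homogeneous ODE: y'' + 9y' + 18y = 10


Characteristic roots of r² + 9r + 18 = 0 are -6, -3.
y_h = C₁e^(-6x) + C₂e^(-3x).
Constant forcing; try y_p = A. Then 18A = 10 ⇒ A = 5/9.
General solution: y = C₁e^(-6x) + C₂e^(-3x) + 5/9.


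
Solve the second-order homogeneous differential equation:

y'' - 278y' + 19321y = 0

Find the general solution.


Characteristic equation: r² - 278r + 19321 = 0, i.e. (r - 139)² = 0.
Repeated root r = 139; include an x factor for the second linearly independent solution.
General solution: y = (C₁ + C₂x)e^(139x).


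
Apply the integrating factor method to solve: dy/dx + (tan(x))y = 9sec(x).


P(x) = tan(x) ⇒ μ = e^(∫tan(x)dx) = sec(x).
(sec(x) y)' = 9sec²(x) ⇒ sec(x) y = 9tan(x) + C.
Multiply by cos(x): y = 9sin(x) + C·cos(x).


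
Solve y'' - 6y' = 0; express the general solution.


Characteristic equation: r² - 6r = 0.
Factor: (r - 6)(r - 0) = 0 ⇒ r = 6, 0 (distinct real).
General solution: y = C₁e^(6x) + C₂.


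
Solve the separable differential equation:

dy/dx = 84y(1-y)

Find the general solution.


Separate: dy/[y(1-y)] = 84 dx.
Partial fractions: 1/[y(1-y)] = 1/y + 1/(1-y).
Integrate: ln|y/(1-y)| = 84x + C₀.
Solve for y: y = 1/(1 + Ce^(-84x)).


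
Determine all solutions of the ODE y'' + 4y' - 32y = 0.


Characteristic equation: r² + 4r - 32 = 0.
Factor: (r - 4)(r + 8) = 0 ⇒ r = 4, -8 (distinct real).
General solution: y = C₁e^(4x) + C₂e^(-8x).


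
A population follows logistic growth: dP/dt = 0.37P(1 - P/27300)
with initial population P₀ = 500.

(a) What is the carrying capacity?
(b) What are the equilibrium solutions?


Logistic ODE dP/dt = 0.37P(1 - P/27300) has equilibria where dP/dt = 0, i.e. P = 0 or P = 27300.
The coefficient (1 - P/K) = 0 when P = K, identifying K = 27300 as the carrying capacity.
(a) K = 27300; (b) equilibria P = 0 and P = 27300.


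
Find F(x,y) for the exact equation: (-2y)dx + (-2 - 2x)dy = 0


Check exactness: ∂M/∂y = -2 and ∂N/∂x = -2; equal, so the equation is exact.
Integrate M with respect to x (treating y as constant): ∫M dx = -2xy + h(y).
Differentiate w.r.t. y and set equal to N: the x-dependent terms already match, leaving h'(y) = -2. Integrate: h(y) = -2y.
So F(x,y) = -2y - 2xy.
General solution: -2y - 2xy = C.


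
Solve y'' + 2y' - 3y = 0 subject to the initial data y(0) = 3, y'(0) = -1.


Characteristic roots of r² + 2r - 3 = 0 are -3, 1.
General solution y = c₁ e^(-3x) + c₂ e^(x).
Apply y(0) = 3: c₁ + c₂ = 3. Apply y'(0) = -1: -3 c₁ + 1 c₂ = -1.
Solve: c₁ = 1, c₂ = 2.
Particular solution: y = e^(-3x) + 2e^(x).
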